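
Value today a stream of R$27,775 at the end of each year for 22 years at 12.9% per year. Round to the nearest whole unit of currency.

PV = 27775 × [1 − (1+0.129)^(−22)] / 0.129 = 27775 × 7.214729 = 200,389.0877

R$200,389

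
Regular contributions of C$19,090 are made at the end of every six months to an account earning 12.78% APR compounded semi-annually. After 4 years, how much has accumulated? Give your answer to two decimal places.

C$191,608.01

Periodic rate i = 0.1278/2 = 0.0639; n = 4 × 2 = 8 periods.
FV = PMT · [(1+i)^n − 1] / i = 19090 · 10.037088 = 191,608.0100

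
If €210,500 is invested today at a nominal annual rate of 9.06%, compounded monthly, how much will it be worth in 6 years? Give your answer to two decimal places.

€361,782.73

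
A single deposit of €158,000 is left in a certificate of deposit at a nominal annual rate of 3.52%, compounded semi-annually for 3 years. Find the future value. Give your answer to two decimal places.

Periodic rate i = 0.0352/2 = 0.0176; n = 3 × 2 = 6 periods.
FV = 158,000 × (1 + 0.0176)^6 = 175,436.3878

€175,436.39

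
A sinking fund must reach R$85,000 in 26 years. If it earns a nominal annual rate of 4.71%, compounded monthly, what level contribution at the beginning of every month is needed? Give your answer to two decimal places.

R$138.78

i = 0.0471/12 = 0.003925 per month; n = 26·12 = 312.
FV-annuity factor × (1+i) = 612.498584; PMT = 85000 / 612.498584 = 138.7758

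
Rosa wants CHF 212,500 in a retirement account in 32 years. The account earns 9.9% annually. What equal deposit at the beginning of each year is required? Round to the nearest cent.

CHF 981.25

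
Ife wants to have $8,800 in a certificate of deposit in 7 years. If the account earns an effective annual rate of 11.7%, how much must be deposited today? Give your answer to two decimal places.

$4,056.12

PV = 8,800 / (1 + 0.117)^7 = 8,800 / 2.169563 = 4,056.1169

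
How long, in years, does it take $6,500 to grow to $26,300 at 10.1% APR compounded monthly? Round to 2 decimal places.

13.90 years

Periodic rate i = 0.101/12 = 0.00841667.
n = ln(26300/6500) / ln(1+0.00841667) = ln(4.04615) / 0.008381 = 166.7692 months
= 166.7692/12 years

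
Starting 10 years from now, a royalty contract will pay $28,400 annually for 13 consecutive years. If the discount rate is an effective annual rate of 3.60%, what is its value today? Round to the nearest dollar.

$211,496

PV at t=9 (ordinary 13-year annuity): 28400 × a(13|0.036) = 28400 × 10.238138 = 290,763.1087
PV₀ = 290,763.1087 / (1+0.036)^9 = 290,763.1087 / 1.374795 = 211,495.6819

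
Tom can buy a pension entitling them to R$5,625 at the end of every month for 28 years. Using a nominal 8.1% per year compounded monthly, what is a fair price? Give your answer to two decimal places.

Periodic rate i = 0.081/12 = 0.00675; n = 28 × 12 = 336 periods.
PV = 5625 × [1 − (1+0.00675)^(−336)] / 0.00675 = 5625 × 132.694687 = 746,407.6142

R$746,407.61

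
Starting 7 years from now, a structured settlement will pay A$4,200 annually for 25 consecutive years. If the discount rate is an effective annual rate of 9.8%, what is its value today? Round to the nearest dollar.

Value one period before first payment (t=6): 4200 × [1 − (1+0.098)^(−25)] / 0.098 = 4200 × 9.218448 = 38,717.4825
Discount back 6 years: 38,717.4825 × (1+0.098)^(−6) = 38,717.4825 × 0.570671 = 22,094.9524

A$22,095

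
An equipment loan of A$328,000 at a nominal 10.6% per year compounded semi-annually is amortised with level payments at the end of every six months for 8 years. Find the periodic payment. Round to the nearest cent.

With 2 periods per year: i = 0.053, n = 16.
Annuity-PV factor = 10.610014; PMT = 328000 / 10.610014 = 30,914.1921

A$30,914.19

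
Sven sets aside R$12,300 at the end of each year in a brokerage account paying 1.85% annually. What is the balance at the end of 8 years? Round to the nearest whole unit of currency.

FV = 12300 × [(1+0.0185)^8 − 1] / 0.0185 = 12300 × 8.537616 = 105,012.6748

R$105,013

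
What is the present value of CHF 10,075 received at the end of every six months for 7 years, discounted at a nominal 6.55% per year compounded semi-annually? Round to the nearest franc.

With 2 periods per year: i = 0.03275, n = 14.
Annuity factor a(14|0.03275) = 11.087206; PV = 10075 × 11.087206 = 111,703.6054

CHF 111,704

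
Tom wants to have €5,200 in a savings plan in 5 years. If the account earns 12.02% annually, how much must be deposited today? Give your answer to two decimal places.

PV = 5,200 / (1 + 0.1202)^5 = 5,200 / 1.763916 = 2,947.9866

€2,947.99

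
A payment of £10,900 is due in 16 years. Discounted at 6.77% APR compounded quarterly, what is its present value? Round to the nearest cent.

£3,723.36

Periodic rate i = 0.0677/4 = 0.016925; n = 16 × 4 = 64 periods.
PV = FV·(1+i)^(−n) = 10,900 × 0.341593 = 3,723.3628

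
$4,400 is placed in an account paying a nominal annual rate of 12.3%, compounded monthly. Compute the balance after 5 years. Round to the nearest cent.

Periodic rate i = 0.123/12 = 0.01025; n = 5 × 12 = 60 periods.
FV = PV·(1+i)^n = 4,400 × 1.843875 = 8,113.0513

$8,113.05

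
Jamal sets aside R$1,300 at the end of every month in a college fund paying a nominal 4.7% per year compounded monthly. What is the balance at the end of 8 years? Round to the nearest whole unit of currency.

R$151,147

Periodic rate i = 0.047/12 = 0.00391667; n = 8 × 12 = 96 periods.
Accumulation factor s(96|0.00391667) = 116.266695; FV = 1300 × 116.266695 = 151,146.7032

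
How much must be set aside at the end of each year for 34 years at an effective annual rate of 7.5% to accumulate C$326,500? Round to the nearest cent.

C$2,290.27

FV-annuity factor = 142.559633; PMT = 326500 / 142.559633 = 2,290.2696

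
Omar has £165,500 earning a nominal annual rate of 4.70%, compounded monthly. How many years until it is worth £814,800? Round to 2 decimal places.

Periodic rate i = 0.047/12 = 0.00391667.
n = ln(814800/165500) / ln(1+0.00391667) = ln(4.92326) / 0.003909 = 407.7679 months
= 407.7679/12 years

33.98 years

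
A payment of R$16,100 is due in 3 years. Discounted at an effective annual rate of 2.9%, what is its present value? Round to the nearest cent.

R$14,776.78

Discount factor = (1+0.029)^(−3) = 0.917812; PV = 16,100 × 0.917812 = 14,776.7781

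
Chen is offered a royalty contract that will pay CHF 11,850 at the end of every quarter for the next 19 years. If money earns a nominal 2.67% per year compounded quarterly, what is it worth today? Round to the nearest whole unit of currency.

CHF 704,547

i = 0.0267/4 = 0.006675 per quarter; n = 19·4 = 76.
PV = PMT · [1 − (1+i)^(−n)] / i = 11850 · 59.455445 = 704,547.0214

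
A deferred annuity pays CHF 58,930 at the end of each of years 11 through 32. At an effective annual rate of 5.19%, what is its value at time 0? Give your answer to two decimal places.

CHF 459,682.03

PV at t=10 (ordinary 22-year annuity): 58930 × a(22|0.0519) = 58930 × 12.937955 = 762,433.6930
PV₀ = 762,433.6930 / (1+0.0519)^10 = 762,433.6930 / 1.658611 = 459,682.0327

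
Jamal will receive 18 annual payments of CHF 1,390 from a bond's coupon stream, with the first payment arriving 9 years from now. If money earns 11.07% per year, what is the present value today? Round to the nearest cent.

CHF 4,602.04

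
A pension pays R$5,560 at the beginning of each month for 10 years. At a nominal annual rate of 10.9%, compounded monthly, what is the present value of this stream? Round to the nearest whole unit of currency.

Periodic rate i = 0.109/12 = 0.00908333; n = 10 × 12 = 120 periods.
PV = PMT · [1 − (1+i)^(−n)] / i × (1+i) = 5560 · 73.556624 = 408,974.8270
(annuity-due: payments at period start, so ×(1+i).)

R$408,975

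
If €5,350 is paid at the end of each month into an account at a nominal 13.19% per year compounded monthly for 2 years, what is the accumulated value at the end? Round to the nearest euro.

€146,017

i = 0.1319/12 = 0.0109917 per month; n = 2·12 = 24.
Accumulation factor s(24|0.0109917) = 27.292987; FV = 5350 × 27.292987 = 146,017.4794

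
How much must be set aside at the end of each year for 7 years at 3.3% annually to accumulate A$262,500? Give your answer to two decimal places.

PMT = 262500 / ( [(1+0.033)^7 − 1] / 0.033 ) = 262500 / 7.732398 = 33,948.0716

A$33,948.07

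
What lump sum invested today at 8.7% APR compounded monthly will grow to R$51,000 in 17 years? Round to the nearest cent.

R$11,683.31

Periodic rate i = 0.087/12 = 0.00725; n = 17 × 12 = 204 periods.
PV = FV·(1+i)^(−n) = 51,000 × 0.229084 = 11,683.3089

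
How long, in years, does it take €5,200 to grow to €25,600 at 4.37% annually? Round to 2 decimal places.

37.27 years

n = ln(25600/5200) / ln(1+0.0437) = ln(4.92308) / 0.042772 = 37.2657 years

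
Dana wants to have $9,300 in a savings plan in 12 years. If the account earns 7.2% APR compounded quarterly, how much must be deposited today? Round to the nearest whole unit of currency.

Periodic rate i = 0.072/4 = 0.018; n = 12 × 4 = 48 periods.
Discount factor = (1+0.018)^(−48) = 0.424724; PV = 9,300 × 0.424724 = 3,949.9319

$3,950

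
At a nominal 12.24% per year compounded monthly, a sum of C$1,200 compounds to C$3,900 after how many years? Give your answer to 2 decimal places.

Periodic rate i = 0.1224/12 = 0.0102.
(1+i)^n = 3900/1200 = 3.25000, so n = ln 3.25000 / ln 1.0102 = 116.1427 months
= 116.1427/12 years

9.68 years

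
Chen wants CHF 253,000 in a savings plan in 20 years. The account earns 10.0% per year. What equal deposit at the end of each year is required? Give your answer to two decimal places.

PMT = 253000 / ( [(1+0.1)^20 − 1] / 0.1 ) = 253000 / 57.274999 = 4,417.2851

CHF 4,417.29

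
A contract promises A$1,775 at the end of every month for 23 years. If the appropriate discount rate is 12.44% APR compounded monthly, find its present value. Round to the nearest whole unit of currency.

A$161,283

i = 0.1244/12 = 0.0103667 per month; n = 23·12 = 276.
PV = PMT · [1 − (1+i)^(−n)] / i = 1775 · 90.863459 = 161,282.6403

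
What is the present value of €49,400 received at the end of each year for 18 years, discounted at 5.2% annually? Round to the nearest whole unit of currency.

PV = 49400 × [1 − (1+0.052)^(−18)] / 0.052 = 49400 × 11.509062 = 568,547.6555

€568,548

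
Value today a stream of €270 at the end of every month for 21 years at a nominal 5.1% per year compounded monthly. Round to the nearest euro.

i = 0.051/12 = 0.00425 per month; n = 21·12 = 252.
PV = PMT · [1 − (1+i)^(−n)] / i = 270 · 154.483712 = 41,710.6022

€41,711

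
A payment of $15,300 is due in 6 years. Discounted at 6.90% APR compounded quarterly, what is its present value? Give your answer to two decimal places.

With 4 periods per year: i = 0.01725, n = 24.
PV = FV·(1+i)^(−n) = 15,300 × 0.663339 = 10,149.0798

$10,149.08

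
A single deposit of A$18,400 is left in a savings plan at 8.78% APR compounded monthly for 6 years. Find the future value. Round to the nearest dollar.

With 12 periods per year: i = 0.00731667, n = 72.
18,400 × (1+0.00731667)^72 = 18,400 × 1.690260 = 31,100.7770

A$31,101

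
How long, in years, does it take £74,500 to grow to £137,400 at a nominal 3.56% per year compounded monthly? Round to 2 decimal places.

Periodic rate i = 0.0356/12 = 0.00296667.
(1+i)^n = 137400/74500 = 1.84430, so n = ln 1.84430 / ln 1.00297 = 206.6308 months
= 206.6308/12 years

17.22 years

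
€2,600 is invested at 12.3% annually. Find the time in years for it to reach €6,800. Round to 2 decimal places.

8.29 years

(1+i)^n = 6800/2600 = 2.61538, so n = ln 2.61538 / ln 1.123 = 8.2878 years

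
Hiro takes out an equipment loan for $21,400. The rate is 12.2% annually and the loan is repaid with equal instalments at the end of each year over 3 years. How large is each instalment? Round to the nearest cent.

$8,940.51

PMT = 21400 / ( [1 − (1+0.122)^(−3)] / 0.122 ) = 21400 / 2.393601 = 8,940.5055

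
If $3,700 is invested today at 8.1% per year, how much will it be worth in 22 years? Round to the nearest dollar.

FV = 3,700 × (1 + 0.081)^22 = 20,528.9620

$20,529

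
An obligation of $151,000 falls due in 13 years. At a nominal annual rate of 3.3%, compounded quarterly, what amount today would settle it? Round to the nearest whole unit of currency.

$98,498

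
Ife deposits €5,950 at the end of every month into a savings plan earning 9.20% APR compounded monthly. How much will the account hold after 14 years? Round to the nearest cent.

€2,023,850.42

With 12 periods per year: i = 0.00766667, n = 168.
FV = PMT · [(1+i)^n − 1] / i = 5950 · 340.142927 = 2,023,850.4161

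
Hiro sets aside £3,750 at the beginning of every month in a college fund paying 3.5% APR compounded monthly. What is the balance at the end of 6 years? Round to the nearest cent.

£300,833.35

Periodic rate i = 0.035/12 = 0.00291667; n = 6 × 12 = 72 periods.
FV = PMT · [(1+i)^n − 1] / i × (1+i) = 3750 · 80.222228 = 300,833.3547
Payments are at the start of each period, so multiply by (1+i).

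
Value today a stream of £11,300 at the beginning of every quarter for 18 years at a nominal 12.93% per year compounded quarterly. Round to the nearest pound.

£324,351

Periodic rate i = 0.1293/4 = 0.032325; n = 18 × 4 = 72 periods.
PV = 11300 × [1 − (1+0.032325)^(−72)] / 0.032325 × (1+i) = 11300 × 28.703641 = 324,351.1380
Payments are at the start of each period, so multiply by (1+i).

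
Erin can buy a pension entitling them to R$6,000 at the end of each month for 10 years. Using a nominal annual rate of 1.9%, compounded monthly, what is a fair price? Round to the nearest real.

With 12 periods per year: i = 0.00158333, n = 120.
PV = 6000 × [1 − (1+0.00158333)^(−120)] / 0.00158333 = 6000 × 109.210484 = 655,262.9031

R$655,263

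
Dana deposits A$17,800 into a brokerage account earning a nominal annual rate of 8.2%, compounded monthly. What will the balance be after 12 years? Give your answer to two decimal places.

i = 0.082/12 = 0.00683333 per month; n = 12·12 = 144.
FV = 17,800 × (1 + 0.00683333)^144 = 47,458.3125

A$47,458.31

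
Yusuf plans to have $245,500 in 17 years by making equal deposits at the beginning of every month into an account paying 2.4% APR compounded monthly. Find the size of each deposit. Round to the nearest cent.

$973.82

With 12 periods per year: i = 0.002, n = 204.
PMT = 245500 / ( [(1+0.002)^204 − 1] / 0.002 × (1+i) ) = 245500 / 252.100469 = 973.8181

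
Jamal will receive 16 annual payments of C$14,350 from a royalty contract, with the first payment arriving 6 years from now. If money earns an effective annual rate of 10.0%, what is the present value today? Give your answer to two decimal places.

Value one period before first payment (t=5): 14350 × [1 − (1+0.1)^(−16)] / 0.1 = 14350 × 7.823709 = 112,270.2190
Discount back 5 years: 112,270.2190 × (1+0.1)^(−5) = 112,270.2190 × 0.620921 = 69,710.9729

C$69,710.97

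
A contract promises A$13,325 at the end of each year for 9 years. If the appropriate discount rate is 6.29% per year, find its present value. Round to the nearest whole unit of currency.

PV = PMT · [1 − (1+i)^(−n)] / i = 13325 · 6.716666 = 89,499.5680

A$89,500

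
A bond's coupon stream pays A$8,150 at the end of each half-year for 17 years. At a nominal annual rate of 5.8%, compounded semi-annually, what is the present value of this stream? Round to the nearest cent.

With 2 periods per year: i = 0.029, n = 34.
PV = PMT · [1 − (1+i)^(−n)] / i = 8150 · 21.436702 = 174,709.1210

A$174,709.12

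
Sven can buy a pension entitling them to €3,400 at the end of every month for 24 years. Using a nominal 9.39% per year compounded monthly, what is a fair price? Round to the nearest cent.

€388,470.88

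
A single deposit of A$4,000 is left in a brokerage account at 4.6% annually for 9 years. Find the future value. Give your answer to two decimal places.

A$5,995.77

FV = PV·(1+i)^n = 4,000 × 1.498943 = 5,995.7726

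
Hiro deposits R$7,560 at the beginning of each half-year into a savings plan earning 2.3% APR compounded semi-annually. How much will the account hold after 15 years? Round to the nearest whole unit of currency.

R$272,107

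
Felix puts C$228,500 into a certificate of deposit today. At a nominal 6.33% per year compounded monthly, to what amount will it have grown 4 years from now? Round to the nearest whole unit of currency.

C$294,144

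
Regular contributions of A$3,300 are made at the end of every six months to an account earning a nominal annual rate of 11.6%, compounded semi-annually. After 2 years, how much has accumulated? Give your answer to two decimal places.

i = 0.116/2 = 0.058 per half-year; n = 2·2 = 4.
FV = PMT · [(1+i)^n − 1] / i = 3300 · 4.361651 = 14,393.4487

A$14,393.45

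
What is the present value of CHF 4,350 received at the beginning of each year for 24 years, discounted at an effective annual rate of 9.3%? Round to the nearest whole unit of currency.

PV = 4350 × [1 − (1+0.093)^(−24)] / 0.093 × (1+i) = 4350 × 10.361925 = 45,074.3717
(Beginning-of-period payments → annuity-due factor ×(1+i).)

CHF 45,074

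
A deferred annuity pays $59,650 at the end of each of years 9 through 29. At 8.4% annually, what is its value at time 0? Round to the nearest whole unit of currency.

Value one period before first payment (t=8): 59650 × [1 − (1+0.084)^(−21)] / 0.084 = 59650 × 9.716467 = 579,587.2750
PV₀ = 579,587.2750 / (1+0.084)^8 = 579,587.2750 / 1.906489 = 304,007.7004

$304,008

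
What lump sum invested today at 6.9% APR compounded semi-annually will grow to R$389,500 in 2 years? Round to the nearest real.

i = 0.069/2 = 0.0345 per half-year; n = 2·2 = 4.
Discount factor = (1+0.0345)^(−4) = 0.873128; PV = 389,500 × 0.873128 = 340,083.4377

R$340,083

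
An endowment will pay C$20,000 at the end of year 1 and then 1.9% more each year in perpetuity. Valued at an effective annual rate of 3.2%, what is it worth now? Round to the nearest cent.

PV = PMT / (i − g) = 20000 / (0.032 − 0.019) = 20000 / 0.013000 = 1,538,461.5385

C$1,538,461.54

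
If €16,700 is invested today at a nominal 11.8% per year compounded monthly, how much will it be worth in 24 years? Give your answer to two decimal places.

€279,660.21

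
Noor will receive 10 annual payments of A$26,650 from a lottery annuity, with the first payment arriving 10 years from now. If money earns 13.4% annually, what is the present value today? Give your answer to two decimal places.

PV at t=9 (ordinary 10-year annuity): 26650 × a(10|0.134) = 26650 × 5.340592 = 142,326.7869
Discount back 9 years: 142,326.7869 × (1+0.134)^(−9) = 142,326.7869 × 0.322465 = 45,895.3994

A$45,895.40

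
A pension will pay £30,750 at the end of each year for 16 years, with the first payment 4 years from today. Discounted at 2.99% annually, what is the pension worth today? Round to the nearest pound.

£353,850

PV at t=3 (ordinary 16-year annuity): 30750 × a(16|0.0299) = 30750 × 12.570710 = 386,549.3388
Discount back 3 years: 386,549.3388 × (1+0.0299)^(−3) = 386,549.3388 × 0.915408 = 353,850.4566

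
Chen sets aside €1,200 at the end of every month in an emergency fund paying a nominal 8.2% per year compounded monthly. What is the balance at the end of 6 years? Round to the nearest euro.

With 12 periods per year: i = 0.00683333, n = 72.
FV = 1200 × [(1+0.00683333)^72 − 1] / 0.00683333 = 1200 × 92.612115 = 111,134.5380

€111,135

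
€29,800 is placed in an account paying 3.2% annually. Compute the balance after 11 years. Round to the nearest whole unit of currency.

€42,140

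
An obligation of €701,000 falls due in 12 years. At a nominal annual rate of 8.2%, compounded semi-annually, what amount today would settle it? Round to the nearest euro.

€267,239

With 2 periods per year: i = 0.041, n = 24.
Discount factor = (1+0.041)^(−24) = 0.381226; PV = 701,000 × 0.381226 = 267,239.4134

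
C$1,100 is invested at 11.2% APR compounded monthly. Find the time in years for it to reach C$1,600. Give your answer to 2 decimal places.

3.36 years

Periodic rate i = 0.112/12 = 0.00933333.
n = ln(1600/1100) / ln(1+0.00933333) = ln(1.45455) / 0.009290 = 40.3328 months
= 40.3328/12 years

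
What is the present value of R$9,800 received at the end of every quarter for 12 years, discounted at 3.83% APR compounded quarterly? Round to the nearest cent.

With 4 periods per year: i = 0.009575, n = 48.
PV = PMT · [1 − (1+i)^(−n)] / i = 9800 · 38.337493 = 375,707.4317

R$375,707.43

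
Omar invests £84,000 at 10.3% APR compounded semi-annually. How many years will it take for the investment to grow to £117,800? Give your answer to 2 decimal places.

Periodic rate i = 0.103/2 = 0.0515.
(1+i)^n = 117800/84000 = 1.40238, so n = ln 1.40238 / ln 1.0515 = 6.7341 half-years
= 6.7341/2 years

3.37 years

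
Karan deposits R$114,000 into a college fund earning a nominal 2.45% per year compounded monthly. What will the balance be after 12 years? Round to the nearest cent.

i = 0.0245/12 = 0.00204167 per month; n = 12·12 = 144.
FV = 114,000 × (1 + 0.00204167)^144 = 152,917.5261

R$152,917.53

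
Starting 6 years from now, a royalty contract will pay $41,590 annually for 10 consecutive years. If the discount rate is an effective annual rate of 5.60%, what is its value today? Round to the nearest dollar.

$237,587

PV at t=5 (ordinary 10-year annuity): 41590 × a(10|0.056) = 41590 × 7.501602 = 311,991.6227
Discount back 5 years: 311,991.6227 × (1+0.056)^(−5) = 311,991.6227 × 0.761518 = 237,587.3655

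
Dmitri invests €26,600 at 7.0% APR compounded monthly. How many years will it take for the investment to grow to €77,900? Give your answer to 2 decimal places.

Periodic rate i = 0.07/12 = 0.00583333.
n = ln(77900/26600) / ln(1+0.00583333) = ln(2.92857) / 0.005816 = 184.7393 months
= 184.7393/12 years

15.39 years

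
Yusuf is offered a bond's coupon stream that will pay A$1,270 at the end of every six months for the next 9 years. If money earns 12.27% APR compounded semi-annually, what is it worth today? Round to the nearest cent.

Periodic rate i = 0.1227/2 = 0.06135; n = 9 × 2 = 18 periods.
PV = 1270 × [1 − (1+0.06135)^(−18)] / 0.06135 = 1270 × 10.718685 = 13,612.7299

A$13,612.73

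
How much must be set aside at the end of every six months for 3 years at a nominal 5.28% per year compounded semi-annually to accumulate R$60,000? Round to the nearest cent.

i = 0.0528/2 = 0.0264 per half-year; n = 3·2 = 6.
FV-annuity factor = 6.410218; PMT = 60000 / 6.410218 = 9,360.0559

R$9,360.06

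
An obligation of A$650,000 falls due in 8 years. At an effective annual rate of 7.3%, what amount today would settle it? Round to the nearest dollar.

A$369,927

PV = FV·(1+i)^(−n) = 650,000 × 0.569118 = 369,926.6171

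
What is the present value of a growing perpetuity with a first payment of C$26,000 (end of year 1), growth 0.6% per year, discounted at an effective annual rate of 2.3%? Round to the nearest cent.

C$1,529,411.76

PV = D₁/(r − g) = 26000/(0.023 − 0.006) = 1,529,411.7647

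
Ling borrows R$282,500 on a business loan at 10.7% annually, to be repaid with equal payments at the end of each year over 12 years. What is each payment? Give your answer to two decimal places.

Annuity-PV factor = 6.586203; PMT = 282500 / 6.586203 = 42,892.6951

R$42,892.70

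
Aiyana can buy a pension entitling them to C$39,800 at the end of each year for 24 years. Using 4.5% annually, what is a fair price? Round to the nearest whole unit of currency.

C$576,920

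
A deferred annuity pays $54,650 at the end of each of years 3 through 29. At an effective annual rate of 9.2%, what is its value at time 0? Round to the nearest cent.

PV at t=2 (ordinary 27-year annuity): 54650 × a(27|0.092) = 54650 × 9.859845 = 538,840.5439
Discount back 2 years: 538,840.5439 × (1+0.092)^(−2) = 538,840.5439 × 0.838600 = 451,871.5399

$451,871.54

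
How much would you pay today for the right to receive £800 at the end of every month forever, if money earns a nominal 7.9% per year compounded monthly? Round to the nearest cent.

Periodic rate i = 0.079/12 = 0.00658333.
PV = C/r = 800/0.00658333 = 121,518.9873

£121,518.99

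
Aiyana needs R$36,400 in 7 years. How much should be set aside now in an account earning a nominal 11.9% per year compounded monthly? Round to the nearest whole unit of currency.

i = 0.119/12 = 0.00991667 per month; n = 7·12 = 84.
Discount factor = (1+0.00991667)^(−84) = 0.436531; PV = 36,400 × 0.436531 = 15,889.7137

R$15,890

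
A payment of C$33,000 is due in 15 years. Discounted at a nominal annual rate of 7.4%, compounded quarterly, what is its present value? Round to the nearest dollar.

With 4 periods per year: i = 0.0185, n = 60.
PV = FV·(1+i)^(−n) = 33,000 × 0.332919 = 10,986.3123

C$10,986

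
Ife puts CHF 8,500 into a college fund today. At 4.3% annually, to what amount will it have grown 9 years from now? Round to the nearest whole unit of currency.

FV = 8,500 × (1 + 0.043)^9 = 12,415.8856

CHF 12,416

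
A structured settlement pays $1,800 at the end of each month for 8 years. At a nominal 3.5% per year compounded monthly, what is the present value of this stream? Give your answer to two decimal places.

$150,526.19

Periodic rate i = 0.035/12 = 0.00291667; n = 8 × 12 = 96 periods.
Annuity factor a(96|0.00291667) = 83.625663; PV = 1800 × 83.625663 = 150,526.1928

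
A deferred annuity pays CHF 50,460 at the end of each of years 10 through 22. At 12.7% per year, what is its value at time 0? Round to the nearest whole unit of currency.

Value one period before first payment (t=9): 50460 × [1 − (1+0.127)^(−13)] / 0.127 = 50460 × 6.209893 = 313,351.1982
PV₀ = 313,351.1982 / (1+0.127)^9 = 313,351.1982 / 2.933021 = 106,835.6300

CHF 106,836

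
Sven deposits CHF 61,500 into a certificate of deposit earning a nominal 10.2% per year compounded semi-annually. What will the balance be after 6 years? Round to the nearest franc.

Periodic rate i = 0.102/2 = 0.051; n = 6 × 2 = 12 periods.
FV = PV·(1+i)^n = 61,500 × 1.816488 = 111,714.0272

CHF 111,714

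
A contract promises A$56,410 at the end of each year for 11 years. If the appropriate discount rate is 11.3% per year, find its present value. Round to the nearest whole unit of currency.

PV = PMT · [1 − (1+i)^(−n)] / i = 56410 · 6.123878 = 345,447.9730

A$345,448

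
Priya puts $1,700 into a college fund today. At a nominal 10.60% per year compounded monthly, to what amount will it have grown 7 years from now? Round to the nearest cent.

$3,558.61

Periodic rate i = 0.106/12 = 0.00883333; n = 7 × 12 = 84 periods.
1,700 × (1+0.00883333)^84 = 1,700 × 2.093300 = 3,558.6108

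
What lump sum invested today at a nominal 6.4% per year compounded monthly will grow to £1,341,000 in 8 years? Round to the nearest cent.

With 12 periods per year: i = 0.00533333, n = 96.
PV = FV·(1+i)^(−n) = 1,341,000 × 0.600112 = 804,749.7676

£804,749.77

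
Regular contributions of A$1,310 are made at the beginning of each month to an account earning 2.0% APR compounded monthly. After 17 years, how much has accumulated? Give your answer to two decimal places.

With 12 periods per year: i = 0.00166667, n = 204.
Accumulation factor s(204|0.00166667) × (1+i) = 243.134562; FV = 1310 × 243.134562 = 318,506.2763
Payments are at the start of each period, so multiply by (1+i).

A$318,506.28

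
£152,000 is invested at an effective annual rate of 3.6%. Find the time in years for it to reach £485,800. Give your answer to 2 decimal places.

32.85 years

n = ln(485800/152000) / ln(1+0.036) = ln(3.19605) / 0.035367 = 32.8530 years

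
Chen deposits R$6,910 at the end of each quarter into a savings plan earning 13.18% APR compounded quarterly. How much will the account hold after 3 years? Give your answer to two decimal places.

R$99,726.73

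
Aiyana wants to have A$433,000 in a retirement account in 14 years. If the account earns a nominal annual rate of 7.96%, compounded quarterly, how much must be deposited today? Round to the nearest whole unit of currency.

i = 0.0796/4 = 0.0199 per quarter; n = 14·4 = 56.
PV = 433,000 / (1 + 0.0199)^56 = 433,000 / 3.014568 = 143,635.8195

A$143,636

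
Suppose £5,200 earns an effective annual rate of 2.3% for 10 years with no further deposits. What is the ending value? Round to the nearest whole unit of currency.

FV = PV·(1+i)^n = 5,200 × 1.255325 = 6,527.6924

£6,528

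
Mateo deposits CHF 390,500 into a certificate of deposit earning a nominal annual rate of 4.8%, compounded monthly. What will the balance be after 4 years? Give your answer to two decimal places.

CHF 472,976.16

Periodic rate i = 0.048/12 = 0.004; n = 4 × 12 = 48 periods.
390,500 × (1+0.004)^48 = 390,500 × 1.211207 = 472,976.1622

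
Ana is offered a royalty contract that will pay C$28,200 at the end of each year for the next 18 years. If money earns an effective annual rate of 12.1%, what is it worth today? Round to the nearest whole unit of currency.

C$203,234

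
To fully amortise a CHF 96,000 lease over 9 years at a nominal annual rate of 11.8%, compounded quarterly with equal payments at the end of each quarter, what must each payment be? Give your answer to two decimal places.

CHF 4,364.42

i = 0.118/4 = 0.0295 per quarter; n = 9·4 = 36.
PMT = 96000 / ( [1 − (1+0.0295)^(−36)] / 0.0295 ) = 96000 / 21.996047 = 4,364.4205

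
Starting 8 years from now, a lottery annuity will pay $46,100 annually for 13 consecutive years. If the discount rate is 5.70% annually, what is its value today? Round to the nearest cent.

Value one period before first payment (t=7): 46100 × [1 − (1+0.057)^(−13)] / 0.057 = 46100 × 9.009905 = 415,356.6398
PV₀ = 415,356.6398 / (1+0.057)^7 = 415,356.6398 / 1.474093 = 281,770.9695

$281,770.97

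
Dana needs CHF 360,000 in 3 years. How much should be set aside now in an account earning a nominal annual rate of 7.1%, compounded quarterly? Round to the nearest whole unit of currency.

i = 0.071/4 = 0.01775 per quarter; n = 3·4 = 12.
PV = FV·(1+i)^(−n) = 360,000 × 0.809667 = 291,480.2734

CHF 291,480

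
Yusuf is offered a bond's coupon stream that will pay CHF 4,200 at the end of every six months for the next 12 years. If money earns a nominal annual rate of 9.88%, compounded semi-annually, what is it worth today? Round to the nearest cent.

i = 0.0988/2 = 0.0494 per half-year; n = 12·2 = 24.
Annuity factor a(24|0.0494) = 13.879539; PV = 4200 × 13.879539 = 58,294.0619

CHF 58,294.06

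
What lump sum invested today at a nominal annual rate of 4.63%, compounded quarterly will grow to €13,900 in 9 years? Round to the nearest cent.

i = 0.0463/4 = 0.011575 per quarter; n = 9·4 = 36.
Discount factor = (1+0.011575)^(−36) = 0.660798; PV = 13,900 × 0.660798 = 9,185.0948

€9,185.09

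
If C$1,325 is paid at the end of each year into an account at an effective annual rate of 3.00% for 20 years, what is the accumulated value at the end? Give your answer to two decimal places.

FV = 1325 × [(1+0.03)^20 − 1] / 0.03 = 1325 × 26.870374 = 35,603.2462

C$35,603.25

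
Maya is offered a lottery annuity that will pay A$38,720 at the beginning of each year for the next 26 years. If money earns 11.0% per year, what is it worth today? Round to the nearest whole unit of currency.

A$364,810

Annuity factor a(26|0.11) × (1+i) = 9.421745; PV = 38720 × 9.421745 = 364,809.9534
Payments are at the start of each period, so multiply by (1+i).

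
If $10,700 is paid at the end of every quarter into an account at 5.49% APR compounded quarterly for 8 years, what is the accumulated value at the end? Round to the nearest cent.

$426,315.04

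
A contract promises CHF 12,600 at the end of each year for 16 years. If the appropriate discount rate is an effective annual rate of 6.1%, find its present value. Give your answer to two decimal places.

CHF 126,464.38

Annuity factor a(16|0.061) = 10.036855; PV = 12600 × 10.036855 = 126,464.3758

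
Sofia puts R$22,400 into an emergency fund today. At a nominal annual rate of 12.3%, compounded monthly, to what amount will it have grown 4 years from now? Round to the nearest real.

With 12 periods per year: i = 0.01025, n = 48.
FV = PV·(1+i)^n = 22,400 × 1.631493 = 36,545.4451

R$36,545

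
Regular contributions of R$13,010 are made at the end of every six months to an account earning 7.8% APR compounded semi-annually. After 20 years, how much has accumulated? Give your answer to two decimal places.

R$1,207,523.64

Periodic rate i = 0.078/2 = 0.039; n = 20 × 2 = 40 periods.
FV = 13010 × [(1+0.039)^40 − 1] / 0.039 = 13010 × 92.815038 = 1,207,523.6393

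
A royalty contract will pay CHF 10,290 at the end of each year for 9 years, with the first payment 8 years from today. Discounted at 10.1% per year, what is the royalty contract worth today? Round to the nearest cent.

PV at t=7 (ordinary 9-year annuity): 10290 × a(9|0.101) = 10290 × 5.736203 = 59,025.5338
Discount back 7 years: 59,025.5338 × (1+0.101)^(−7) = 59,025.5338 × 0.509904 = 30,097.3799

CHF 30,097.38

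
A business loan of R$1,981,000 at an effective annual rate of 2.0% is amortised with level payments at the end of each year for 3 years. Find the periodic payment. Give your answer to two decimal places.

R$686,921.01

PMT = 1.981e+06 / ( [1 − (1+0.02)^(−3)] / 0.02 ) = 1.981e+06 / 2.883883 = 686,921.0064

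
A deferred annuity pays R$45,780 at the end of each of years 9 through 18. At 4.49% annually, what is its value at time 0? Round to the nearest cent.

R$255,045.23

PV at t=8 (ordinary 10-year annuity): 45780 × a(10|0.0449) = 45780 × 7.916610 = 362,422.4117
PV₀ = 362,422.4117 / (1+0.0449)^8 = 362,422.4117 / 1.421012 = 255,045.2341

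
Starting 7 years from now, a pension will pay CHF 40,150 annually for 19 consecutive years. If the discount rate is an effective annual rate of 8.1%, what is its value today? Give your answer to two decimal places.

CHF 239,909.53

PV at t=6 (ordinary 19-year annuity): 40150 × a(19|0.081) = 40150 × 9.534899 = 382,826.2106
PV₀ = 382,826.2106 / (1+0.081)^6 = 382,826.2106 / 1.595711 = 239,909.5305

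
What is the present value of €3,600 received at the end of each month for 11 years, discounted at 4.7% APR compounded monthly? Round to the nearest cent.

€370,500.43

With 12 periods per year: i = 0.00391667, n = 132.
PV = PMT · [1 − (1+i)^(−n)] / i = 3600 · 102.916786 = 370,500.4288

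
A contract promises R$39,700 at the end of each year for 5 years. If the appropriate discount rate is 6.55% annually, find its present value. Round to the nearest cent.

R$164,758.08

Annuity factor a(5|0.0655) = 4.150078; PV = 39700 × 4.150078 = 164,758.0840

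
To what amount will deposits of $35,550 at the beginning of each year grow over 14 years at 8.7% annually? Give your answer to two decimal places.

FV = PMT · [(1+i)^n − 1] / i × (1+i) = 35550 · 27.677789 = 983,945.4054
(annuity-due: payments at period start, so ×(1+i).)

$983,945.41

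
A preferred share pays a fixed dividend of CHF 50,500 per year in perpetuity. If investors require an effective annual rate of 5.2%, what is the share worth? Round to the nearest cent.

CHF 971,153.85

PV = PMT / i = 50500 / 0.052 = 971,153.8462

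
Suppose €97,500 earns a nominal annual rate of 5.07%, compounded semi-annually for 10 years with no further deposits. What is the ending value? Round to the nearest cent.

€160,859.73

i = 0.0507/2 = 0.02535 per half-year; n = 10·2 = 20.
FV = PV·(1+i)^n = 97,500 × 1.649843 = 160,859.7283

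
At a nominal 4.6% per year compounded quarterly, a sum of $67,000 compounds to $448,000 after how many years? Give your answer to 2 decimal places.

Periodic rate i = 0.046/4 = 0.0115.
n = ln(448000/67000) / ln(1+0.0115) = ln(6.68657) / 0.011434 = 166.1744 quarters
= 166.1744/4 years

41.54 years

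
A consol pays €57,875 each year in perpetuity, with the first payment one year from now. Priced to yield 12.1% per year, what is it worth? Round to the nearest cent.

€478,305.79

PV = C/r = 57875/0.121 = 478,305.7851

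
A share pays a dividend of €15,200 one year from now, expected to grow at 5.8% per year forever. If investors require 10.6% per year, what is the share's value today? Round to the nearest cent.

PV = D₁/(r − g) = 15200/(0.106 − 0.058) = 316,666.6667

€316,666.67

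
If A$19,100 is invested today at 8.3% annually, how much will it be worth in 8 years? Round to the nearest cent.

FV = PV·(1+i)^n = 19,100 × 1.892464 = 36,146.0646

A$36,146.06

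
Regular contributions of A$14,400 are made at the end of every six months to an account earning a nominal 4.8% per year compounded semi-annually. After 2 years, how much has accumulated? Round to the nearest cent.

A$59,706.98

Periodic rate i = 0.048/2 = 0.024; n = 2 × 2 = 4 periods.
FV = 14400 × [(1+0.024)^4 − 1] / 0.024 = 14400 × 4.146318 = 59,706.9767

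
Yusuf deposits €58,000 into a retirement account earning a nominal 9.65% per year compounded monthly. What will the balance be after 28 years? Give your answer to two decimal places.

With 12 periods per year: i = 0.00804167, n = 336.
FV = 58,000 × (1 + 0.00804167)^336 = 855,457.6719

€855,457.67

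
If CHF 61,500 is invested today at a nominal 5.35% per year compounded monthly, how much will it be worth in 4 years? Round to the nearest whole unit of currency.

With 12 periods per year: i = 0.00445833, n = 48.
61,500 × (1+0.00445833)^48 = 61,500 × 1.238034 = 76,139.0707

CHF 76,139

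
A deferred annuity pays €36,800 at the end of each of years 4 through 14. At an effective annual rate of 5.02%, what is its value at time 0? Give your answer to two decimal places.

Value one period before first payment (t=3): 36800 × [1 − (1+0.0502)^(−11)] / 0.0502 = 36800 × 8.297696 = 305,355.2239
Discount back 3 years: 305,355.2239 × (1+0.0502)^(−3) = 305,355.2239 × 0.863344 = 263,626.6508

€263,626.65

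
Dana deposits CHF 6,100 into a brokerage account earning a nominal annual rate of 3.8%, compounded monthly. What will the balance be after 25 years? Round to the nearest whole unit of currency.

CHF 15,749

i = 0.038/12 = 0.00316667 per month; n = 25·12 = 300.
FV = PV·(1+i)^n = 6,100 × 2.581831 = 15,749.1717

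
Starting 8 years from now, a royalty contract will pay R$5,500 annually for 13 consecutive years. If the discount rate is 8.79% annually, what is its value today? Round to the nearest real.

R$23,090

Value one period before first payment (t=7): 5500 × [1 − (1+0.0879)^(−13)] / 0.0879 = 5500 × 7.571566 = 41,643.6148
PV₀ = 41,643.6148 / (1+0.0879)^7 = 41,643.6148 / 1.803528 = 23,090.0877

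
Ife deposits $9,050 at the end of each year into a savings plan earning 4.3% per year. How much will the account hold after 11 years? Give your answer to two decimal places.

$123,966.65

FV = 9050 × [(1+0.043)^11 − 1] / 0.043 = 9050 × 13.697972 = 123,966.6452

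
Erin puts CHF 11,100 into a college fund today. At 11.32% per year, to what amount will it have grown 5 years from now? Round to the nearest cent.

FV = PV·(1+i)^n = 11,100 × 1.709488 = 18,975.3138

CHF 18,975.31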